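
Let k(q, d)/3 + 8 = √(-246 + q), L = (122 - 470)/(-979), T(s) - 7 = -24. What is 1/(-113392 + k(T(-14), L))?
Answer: -113416/12863191423 - 3*I*√263/12863191423 ≈ -8.8171e-6 - 3.7823e-9*I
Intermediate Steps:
T(s) = -17 (T(s) = 7 - 24 = -17)
L = 348/979 (L = -348*(-1/979) = 348/979 ≈ 0.35546)
k(q, d) = -24 + 3*√(-246 + q)
1/(-113392 + k(T(-14), L)) = 1/(-113392 + (-24 + 3*√(-246 - 17))) = 1/(-113392 + (-24 + 3*√(-263))) = 1/(-113392 + (-24 + 3*(I*√263))) = 1/(-113392 + (-24 + 3*I*√263)) = 1/(-113416 + 3*I*√263)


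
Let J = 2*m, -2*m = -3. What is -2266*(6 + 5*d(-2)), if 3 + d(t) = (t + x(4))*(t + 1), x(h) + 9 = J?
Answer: -70246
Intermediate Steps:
m = 3/2 (m = -½*(-3) = 3/2 ≈ 1.5000)
J = 3 (J = 2*(3/2) = 3)
x(h) = -6 (x(h) = -9 + 3 = -6)
d(t) = -3 + (1 + t)*(-6 + t) (d(t) = -3 + (t - 6)*(t + 1) = -3 + (-6 + t)*(1 + t) = -3 + (1 + t)*(-6 + t))
-2266*(6 + 5*d(-2)) = -2266*(6 + 5*(-9 + (-2)² - 5*(-2))) = -2266*(6 + 5*(-9 + 4 + 10)) = -2266*(6 + 5*5) = -2266*(6 + 25) = -2266*31 = -70246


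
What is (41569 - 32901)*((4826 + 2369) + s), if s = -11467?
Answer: -37029696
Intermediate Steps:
(41569 - 32901)*((4826 + 2369) + s) = (41569 - 32901)*((4826 + 2369) - 11467) = 8668*(7195 - 11467) = 8668*(-4272) = -37029696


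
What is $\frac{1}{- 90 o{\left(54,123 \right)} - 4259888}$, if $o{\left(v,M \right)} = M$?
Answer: $- \frac{1}{4270958} \approx -2.3414 \cdot 10^{-7}$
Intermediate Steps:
$\frac{1}{- 90 o{\left(54,123 \right)} - 4259888} = \frac{1}{\left(-90\right) 123 - 4259888} = \frac{1}{-11070 - 4259888} = \frac{1}{-4270958} = - \frac{1}{4270958}$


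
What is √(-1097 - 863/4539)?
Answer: I*√22604882694/4539 ≈ 33.124*I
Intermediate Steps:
√(-1097 - 863/4539) = √(-4980146/4539) = I*√22604882694/4539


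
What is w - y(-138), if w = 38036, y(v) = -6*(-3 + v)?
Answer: 37190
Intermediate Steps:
y(v) = 18 - 6*v
w - y(-138) = 38036 - (18 - 6*(-138)) = 38036 - (18 + 828) = 38036 - 1*846 = 38036 - 846 = 37190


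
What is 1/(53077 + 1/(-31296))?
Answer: 31296/1661097791 ≈ 1.8841e-5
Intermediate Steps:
1/(53077 + 1/(-31296)) = 1/(53077 - 1/31296) = 1/(1661097791/31296) = 31296/1661097791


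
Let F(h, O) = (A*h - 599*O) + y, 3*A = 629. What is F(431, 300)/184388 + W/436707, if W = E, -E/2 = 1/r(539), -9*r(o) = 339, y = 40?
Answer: -489605891481/1011017658412 ≈ -0.48427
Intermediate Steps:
A = 629/3 (A = (⅓)*629 = 629/3 ≈ 209.67)
r(o) = -113/3 (r(o) = -⅑*339 = -113/3)
F(h, O) = 40 - 599*O + 629*h/3 (F(h, O) = (629*h/3 - 599*O) + 40 = (-599*O + 629*h/3) + 40 = 40 - 599*O + 629*h/3)
E = 6/113 (E = -2/(-113/3) = -2*(-3/113) = 6/113 ≈ 0.053097)
W = 6/113 ≈ 0.053097
F(431, 300)/184388 + W/436707 = (40 - 599*300 + (629/3)*431)/184388 + (6/113)/436707 = (40 - 179700 + 271099/3)*(1/184388) + (6/113)*(1/436707) = -267881/3*1/184388 + 2/16449297 = -267881/553164 + 2/16449297 = -489605891481/1011017658412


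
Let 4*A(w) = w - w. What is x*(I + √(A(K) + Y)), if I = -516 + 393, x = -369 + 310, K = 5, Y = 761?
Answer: 7257 - 59*√761 ≈ 5629.4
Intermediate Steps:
A(w) = 0 (A(w) = (w - w)/4 = (¼)*0 = 0)
x = -59
I = -123
x*(I + √(A(K) + Y)) = -59*(-123 + √(0 + 761)) = -59*(-123 + √761) = 7257 - 59*√761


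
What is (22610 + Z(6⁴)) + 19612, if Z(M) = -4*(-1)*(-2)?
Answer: 42214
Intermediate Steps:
Z(M) = -8 (Z(M) = 4*(-2) = -8)
(22610 + Z(6⁴)) + 19612 = (22610 - 8) + 19612 = 22602 + 19612 = 42214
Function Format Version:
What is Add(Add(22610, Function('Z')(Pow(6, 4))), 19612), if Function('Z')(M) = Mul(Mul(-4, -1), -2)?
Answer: 42214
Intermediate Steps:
Function('Z')(M) = -8 (Function('Z')(M) = Mul(4, -2) = -8)
Add(Add(22610, Function('Z')(Pow(6, 4))), 19612) = Add(Add(22610, -8), 19612) = Add(22602, 19612) = 42214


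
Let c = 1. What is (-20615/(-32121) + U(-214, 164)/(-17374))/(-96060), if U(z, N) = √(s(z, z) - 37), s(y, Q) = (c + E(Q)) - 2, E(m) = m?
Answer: -4123/617108652 + I*√7/278157740 ≈ -6.6812e-6 + 9.5117e-9*I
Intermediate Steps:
s(y, Q) = -1 + Q (s(y, Q) = (1 + Q) - 2 = -1 + Q)
U(z, N) = √(-38 + z) (U(z, N) = √((-1 + z) - 37) = √(-38 + z))
(-20615/(-32121) + U(-214, 164)/(-17374))/(-96060) = (-20615/(-32121) + √(-38 - 214)/(-17374))/(-96060) = (-20615*(-1/32121) + √(-252)*(-1/17374))*(-1/96060) = (20615/32121 + (6*I*√7)*(-1/17374))*(-1/96060) = (20615/32121 - 3*I*√7/8687)*(-1/96060) = -4123/617108652 + I*√7/278157740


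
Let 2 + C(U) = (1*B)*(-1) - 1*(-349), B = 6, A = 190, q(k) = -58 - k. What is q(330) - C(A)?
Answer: -729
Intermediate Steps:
C(U) = 341 (C(U) = -2 + ((1*6)*(-1) - 1*(-349)) = -2 + (6*(-1) + 349) = -2 + (-6 + 349) = -2 + 343 = 341)
q(330) - C(A) = (-58 - 1*330) - 1*341 = (-58 - 330) - 341 = -388 - 341 = -729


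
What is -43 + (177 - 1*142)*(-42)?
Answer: -1513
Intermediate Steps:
-43 + (177 - 1*142)*(-42) = -43 + (177 - 142)*(-42) = -43 + 35*(-42) = -43 - 1470 = -1513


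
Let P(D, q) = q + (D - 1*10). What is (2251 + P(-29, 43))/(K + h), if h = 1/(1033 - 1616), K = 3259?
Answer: 1314665/1899996 ≈ 0.69193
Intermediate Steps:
P(D, q) = -10 + D + q (P(D, q) = q + (D - 10) = q + (-10 + D) = -10 + D + q)
h = -1/583 (h = 1/(-583) = -1/583 ≈ -0.0017153)
(2251 + P(-29, 43))/(K + h) = (2251 + (-10 - 29 + 43))/(3259 - 1/583) = (2251 + 4)/(1899996/583) = 2255*(583/1899996) = 1314665/1899996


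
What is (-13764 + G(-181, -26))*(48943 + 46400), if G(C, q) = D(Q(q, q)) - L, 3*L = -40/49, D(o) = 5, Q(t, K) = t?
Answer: -64278121273/49 ≈ -1.3118e+9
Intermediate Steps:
L = -40/147 (L = (-40/49)/3 = (-40*1/49)/3 = (1/3)*(-40/49) = -40/147 ≈ -0.27211)
G(C, q) = 775/147 (G(C, q) = 5 - 1*(-40/147) = 5 + 40/147 = 775/147)
(-13764 + G(-181, -26))*(48943 + 46400) = (-13764 + 775/147)*(48943 + 46400) = -2022533/147*95343 = -64278121273/49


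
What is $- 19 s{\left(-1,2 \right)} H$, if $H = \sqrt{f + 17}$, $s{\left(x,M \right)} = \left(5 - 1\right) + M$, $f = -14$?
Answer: $- 114 \sqrt{3} \approx -197.45$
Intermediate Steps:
$s{\left(x,M \right)} = 4 + M$
$H = \sqrt{3}$ ($H = \sqrt{-14 + 17} = \sqrt{3} \approx 1.732$)
$- 19 s{\left(-1,2 \right)} H = - 19 \left(4 + 2\right) \sqrt{3} = \left(-19\right) 6 \sqrt{3} = - 114 \sqrt{3}$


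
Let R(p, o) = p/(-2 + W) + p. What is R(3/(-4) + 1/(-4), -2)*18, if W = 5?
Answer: -24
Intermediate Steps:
R(p, o) = 4*p/3 (R(p, o) = p/(-2 + 5) + p = p/3 + p = 4*p/3)
R(3/(-4) + 1/(-4), -2)*18 = (4*(3/(-4) + 1/(-4))/3)*18 = (4*(3*(-¼) + 1*(-¼))/3)*18 = (4*(-¾ - ¼)/3)*18 = ((4/3)*(-1))*18 = -4/3*18 = -24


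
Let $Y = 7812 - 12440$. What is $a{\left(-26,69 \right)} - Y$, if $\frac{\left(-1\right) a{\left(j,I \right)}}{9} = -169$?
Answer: $6149$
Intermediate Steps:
$a{\left(j,I \right)} = 1521$ ($a{\left(j,I \right)} = \left(-9\right) \left(-169\right) = 1521$)
$Y = -4628$ ($Y = 7812 - 12440 = -4628$)
$a{\left(-26,69 \right)} - Y = 1521 - -4628 = 1521 + 4628 = 6149$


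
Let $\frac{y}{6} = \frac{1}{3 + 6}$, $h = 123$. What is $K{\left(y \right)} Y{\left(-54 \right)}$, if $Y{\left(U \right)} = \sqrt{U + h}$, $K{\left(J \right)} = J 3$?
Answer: $2 \sqrt{69} \approx 16.613$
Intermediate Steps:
$y = \frac{2}{3}$ ($y = \frac{6}{3 + 6} = \frac{6}{9} = 6 \cdot \frac{1}{9} = \frac{2}{3} \approx 0.66667$)
$K{\left(J \right)} = 3 J$
$Y{\left(U \right)} = \sqrt{123 + U}$ ($Y{\left(U \right)} = \sqrt{U + 123} = \sqrt{123 + U}$)
$K{\left(y \right)} Y{\left(-54 \right)} = 3 \cdot \frac{2}{3} \sqrt{123 - 54} = 2 \sqrt{69}$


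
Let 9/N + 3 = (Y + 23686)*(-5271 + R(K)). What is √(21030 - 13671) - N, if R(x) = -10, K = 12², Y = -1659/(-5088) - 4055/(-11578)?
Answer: 88363296/1228145158005653 + √7359 ≈ 85.785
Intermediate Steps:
Y = 6639957/9818144 (Y = -1659*(-1/5088) - 4055*(-1/11578) = 553/1696 + 4055/11578 = 6639957/9818144 ≈ 0.67629)
K = 144
N = -88363296/1228145158005653 (N = 9/(-3 + (6639957/9818144 + 23686)*(-5271 - 10)) = 9/(-3 + (232559198741/9818144)*(-5281)) = 9/(-3 - 1228145128551221/9818144) = 9/(-1228145158005653/9818144) = 9*(-9818144/1228145158005653) = -88363296/1228145158005653 ≈ -7.1949e-8)
√(21030 - 13671) - N = √(21030 - 13671) - 1*(-88363296/1228145158005653) = √7359 + 88363296/1228145158005653 = 88363296/1228145158005653 + √7359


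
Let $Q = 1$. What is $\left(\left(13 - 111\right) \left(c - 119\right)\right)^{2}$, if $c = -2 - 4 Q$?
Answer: $150062500$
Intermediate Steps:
$c = -6$ ($c = -2 - 4 = -6$)
$\left(\left(13 - 111\right) \left(c - 119\right)\right)^{2} = \left(\left(13 - 111\right) \left(-6 - 119\right)\right)^{2} = \left(\left(-98\right) \left(-125\right)\right)^{2} = 12250^{2} = 150062500$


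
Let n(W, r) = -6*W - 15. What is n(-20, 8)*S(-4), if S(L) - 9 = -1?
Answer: 840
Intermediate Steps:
n(W, r) = -15 - 6*W
S(L) = 8 (S(L) = 9 - 1 = 8)
n(-20, 8)*S(-4) = (-15 - 6*(-20))*8 = (-15 + 120)*8 = 105*8 = 840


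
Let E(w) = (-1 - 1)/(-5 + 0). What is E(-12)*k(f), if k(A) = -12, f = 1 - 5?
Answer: -24/5 ≈ -4.8000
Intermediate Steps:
f = -4
E(w) = ⅖ (E(w) = -2/(-5) = -2*(-⅕) = ⅖)
E(-12)*k(f) = (⅖)*(-12) = -24/5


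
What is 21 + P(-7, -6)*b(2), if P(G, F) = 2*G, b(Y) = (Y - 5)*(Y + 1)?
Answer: 147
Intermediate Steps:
b(Y) = (1 + Y)*(-5 + Y) (b(Y) = (-5 + Y)*(1 + Y) = (1 + Y)*(-5 + Y))
21 + P(-7, -6)*b(2) = 21 + (2*(-7))*(-5 + 2² - 4*2) = 21 - 14*(-5 + 4 - 8) = 21 - 14*(-9) = 21 + 126 = 147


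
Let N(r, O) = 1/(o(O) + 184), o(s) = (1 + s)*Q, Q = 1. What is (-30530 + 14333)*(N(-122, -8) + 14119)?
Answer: -13492446536/59 ≈ -2.2869e+8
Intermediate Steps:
o(s) = 1 + s (o(s) = (1 + s)*1 = 1 + s)
N(r, O) = 1/(185 + O) (N(r, O) = 1/((1 + O) + 184) = 1/(185 + O))
(-30530 + 14333)*(N(-122, -8) + 14119) = (-30530 + 14333)*(1/(185 - 8) + 14119) = -16197*(1/177 + 14119) = -16197*2499064/177 = -13492446536/59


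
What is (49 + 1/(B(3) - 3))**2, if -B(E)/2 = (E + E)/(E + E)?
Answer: 59536/25 ≈ 2381.4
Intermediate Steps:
B(E) = -2 (B(E) = -2*(E + E)/(E + E) = -2*2*E/(2*E) = -2*2*E*1/(2*E) = -2*1 = -2)
(49 + 1/(B(3) - 3))**2 = (49 + 1/(-2 - 3))**2 = (49 + 1/(-5))**2 = (49 - 1/5)**2 = (244/5)**2 = 59536/25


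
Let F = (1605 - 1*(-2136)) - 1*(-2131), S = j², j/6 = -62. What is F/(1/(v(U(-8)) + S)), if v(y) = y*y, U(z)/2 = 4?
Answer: 812966656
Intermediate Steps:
j = -372 (j = 6*(-62) = -372)
U(z) = 8 (U(z) = 2*4 = 8)
v(y) = y²
S = 138384 (S = (-372)² = 138384)
F = 5872 (F = (1605 + 2136) + 2131 = 3741 + 2131 = 5872)
F/(1/(v(U(-8)) + S)) = 5872/(1/(8² + 138384)) = 5872/(1/(64 + 138384)) = 5872/(1/138448) = 5872*138448 = 812966656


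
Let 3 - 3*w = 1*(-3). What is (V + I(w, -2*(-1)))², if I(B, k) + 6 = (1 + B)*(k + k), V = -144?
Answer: 19044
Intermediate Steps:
w = 2 (w = 1 - (-3)/3 = 1 - ⅓*(-3) = 1 + 1 = 2)
I(B, k) = -6 + 2*k*(1 + B) (I(B, k) = -6 + (1 + B)*(k + k) = -6 + (1 + B)*(2*k) = -6 + 2*k*(1 + B))
(V + I(w, -2*(-1)))² = (-144 + (-6 + 2*(-2*(-1)) + 2*2*(-2*(-1))))² = (-144 + (-6 + 2*2 + 2*2*2))² = (-144 + (-6 + 4 + 8))² = (-144 + 6)² = (-138)² = 19044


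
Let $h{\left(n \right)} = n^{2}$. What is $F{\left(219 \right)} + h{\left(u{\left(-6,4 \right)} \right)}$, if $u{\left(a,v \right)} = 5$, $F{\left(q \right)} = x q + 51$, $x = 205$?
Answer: $44971$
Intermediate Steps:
$F{\left(q \right)} = 51 + 205 q$ ($F{\left(q \right)} = 205 q + 51 = 51 + 205 q$)
$F{\left(219 \right)} + h{\left(u{\left(-6,4 \right)} \right)} = \left(51 + 205 \cdot 219\right) + 5^{2} = \left(51 + 44895\right) + 25 = 44946 + 25 = 44971$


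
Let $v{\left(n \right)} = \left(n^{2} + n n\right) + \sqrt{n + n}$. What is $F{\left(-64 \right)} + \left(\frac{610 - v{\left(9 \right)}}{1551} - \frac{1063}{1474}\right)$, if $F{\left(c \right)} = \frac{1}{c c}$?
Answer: $- \frac{183910931}{425644032} - \frac{\sqrt{2}}{517} \approx -0.43481$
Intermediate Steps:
$F{\left(c \right)} = \frac{1}{c^{2}}$
$v{\left(n \right)} = 2 n^{2} + \sqrt{2} \sqrt{n}$ ($v{\left(n \right)} = \left(n^{2} + n^{2}\right) + \sqrt{2 n} = 2 n^{2} + \sqrt{2} \sqrt{n}$)
$F{\left(-64 \right)} + \left(\frac{610 - v{\left(9 \right)}}{1551} - \frac{1063}{1474}\right) = \frac{1}{4096} - \left(\frac{1063}{1474} - \frac{610 - \left(2 \cdot 9^{2} + \sqrt{2} \sqrt{9}\right)}{1551}\right) = \frac{1}{4096} - \left(\frac{1063}{1474} - \left(610 - \left(2 \cdot 81 + \sqrt{2} \cdot 3\right)\right) \frac{1}{1551}\right) = \frac{1}{4096} - \left(\frac{1063}{1474} - \left(610 - \left(162 + 3 \sqrt{2}\right)\right) \frac{1}{1551}\right) = \frac{1}{4096} - \left(\frac{1063}{1474} - \left(448 - 3 \sqrt{2}\right) \frac{1}{1551}\right) = \frac{1}{4096} - \left(\frac{89851}{207834} + \frac{\sqrt{2}}{517}\right) = - \frac{183910931}{425644032} - \frac{\sqrt{2}}{517}$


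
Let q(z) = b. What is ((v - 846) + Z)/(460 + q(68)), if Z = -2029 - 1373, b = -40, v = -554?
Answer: -343/30 ≈ -11.433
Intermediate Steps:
Z = -3402
q(z) = -40
((v - 846) + Z)/(460 + q(68)) = ((-554 - 846) - 3402)/(460 - 40) = (-1400 - 3402)/420 = -4802*1/420 = -343/30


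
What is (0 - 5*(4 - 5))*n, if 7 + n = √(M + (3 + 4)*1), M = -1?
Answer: -35 + 5*√6 ≈ -22.753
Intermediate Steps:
n = -7 + √6 (n = -7 + √(-1 + (3 + 4)*1) = -7 + √(-1 + 7*1) = -7 + √(-1 + 7) = -7 + √6 ≈ -4.5505)
(0 - 5*(4 - 5))*n = (0 - 5*(4 - 5))*(-7 + √6) = (0 - 5*(-1))*(-7 + √6) = (0 + 5)*(-7 + √6) = 5*(-7 + √6) = -35 + 5*√6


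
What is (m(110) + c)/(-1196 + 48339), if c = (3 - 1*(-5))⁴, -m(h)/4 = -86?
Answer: 4440/47143 ≈ 0.094182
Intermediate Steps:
m(h) = 344 (m(h) = -4*(-86) = 344)
c = 4096 (c = (3 + 5)⁴ = 8⁴ = 4096)
(m(110) + c)/(-1196 + 48339) = (344 + 4096)/(-1196 + 48339) = 4440/47143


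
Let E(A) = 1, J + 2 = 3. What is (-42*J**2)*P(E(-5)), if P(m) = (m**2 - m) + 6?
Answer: -252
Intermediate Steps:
J = 1 (J = -2 + 3 = 1)
P(m) = 6 + m**2 - m
(-42*J**2)*P(E(-5)) = (-42*1**2)*(6 + 1**2 - 1*1) = (-42*1)*(6 + 1 - 1) = -42*6 = -252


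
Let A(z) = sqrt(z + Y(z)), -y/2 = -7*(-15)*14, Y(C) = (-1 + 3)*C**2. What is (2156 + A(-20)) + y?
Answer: -784 + 2*sqrt(195) ≈ -756.07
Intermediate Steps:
Y(C) = 2*C**2
y = -2940 (y = -2*(-7*(-15))*14 = -210*14 = -2*1470 = -2940)
A(z) = sqrt(z + 2*z**2)
(2156 + A(-20)) + y = (2156 + sqrt(-20*(1 + 2*(-20)))) - 2940 = (2156 + sqrt(-20*(1 - 40))) - 2940 = (2156 + sqrt(-20*(-39))) - 2940 = (2156 + sqrt(780)) - 2940 = (2156 + 2*sqrt(195)) - 2940 = -784 + 2*sqrt(195)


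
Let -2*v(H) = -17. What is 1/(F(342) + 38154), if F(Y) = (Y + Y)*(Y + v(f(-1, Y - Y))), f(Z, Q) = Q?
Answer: 1/277896 ≈ 3.5985e-6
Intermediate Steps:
v(H) = 17/2 (v(H) = -½*(-17) = 17/2)
F(Y) = 2*Y*(17/2 + Y) (F(Y) = (Y + Y)*(Y + 17/2) = (2*Y)*(17/2 + Y) = 2*Y*(17/2 + Y))
1/(F(342) + 38154) = 1/(342*(17 + 2*342) + 38154) = 1/(342*(17 + 684) + 38154) = 1/(342*701 + 38154) = 1/(239742 + 38154) = 1/277896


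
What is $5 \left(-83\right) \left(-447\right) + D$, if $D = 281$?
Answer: $185786$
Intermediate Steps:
$5 \left(-83\right) \left(-447\right) + D = 5 \left(-83\right) \left(-447\right) + 281 = \left(-415\right) \left(-447\right) + 281 = 185505 + 281 = 185786$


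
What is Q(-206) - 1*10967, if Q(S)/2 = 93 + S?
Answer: -11193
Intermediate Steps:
Q(S) = 186 + 2*S (Q(S) = 2*(93 + S) = 186 + 2*S)
Q(-206) - 1*10967 = (186 + 2*(-206)) - 1*10967 = (186 - 412) - 10967 = -226 - 10967 = -11193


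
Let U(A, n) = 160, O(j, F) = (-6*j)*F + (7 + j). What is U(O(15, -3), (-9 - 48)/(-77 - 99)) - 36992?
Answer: -36832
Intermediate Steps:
O(j, F) = 7 + j - 6*F*j (O(j, F) = -6*F*j + (7 + j) = 7 + j - 6*F*j)
U(O(15, -3), (-9 - 48)/(-77 - 99)) - 36992 = 160 - 36992 = -36832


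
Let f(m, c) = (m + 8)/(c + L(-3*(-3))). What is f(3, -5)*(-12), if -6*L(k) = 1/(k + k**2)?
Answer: 71280/2701 ≈ 26.390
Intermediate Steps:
L(k) = -1/(6*(k + k**2))
f(m, c) = (8 + m)/(-1/540 + c) (f(m, c) = (m + 8)/(c - 1/(6*((-3*(-3)))*(1 - 3*(-3)))) = (8 + m)/(c - 1/6/(9*(1 + 9))) = (8 + m)/(c - 1/6*1/9/10) = (8 + m)/(c - 1/6*1/9*1/10) = (8 + m)/(c - 1/540) = (8 + m)/(-1/540 + c))
f(3, -5)*(-12) = (540*(8 + 3)/(-1 + 540*(-5)))*(-12) = (540*11/(-1 - 2700))*(-12) = (540*11/(-2701))*(-12) = (540*(-1/2701)*11)*(-12) = -5940/2701*(-12) = 71280/2701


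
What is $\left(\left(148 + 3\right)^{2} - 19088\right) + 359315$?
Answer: $363028$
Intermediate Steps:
$\left(\left(148 + 3\right)^{2} - 19088\right) + 359315 = \left(151^{2} - 19088\right) + 359315 = \left(22801 - 19088\right) + 359315 = 3713 + 359315 = 363028$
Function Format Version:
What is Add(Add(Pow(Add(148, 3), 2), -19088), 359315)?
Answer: 363028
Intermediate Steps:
Add(Add(Pow(Add(148, 3), 2), -19088), 359315) = Add(Add(Pow(151, 2), -19088), 359315) = Add(Add(22801, -19088), 359315) = Add(3713, 359315) = 363028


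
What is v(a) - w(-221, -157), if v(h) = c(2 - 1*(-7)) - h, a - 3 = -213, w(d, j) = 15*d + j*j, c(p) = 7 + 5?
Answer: -21112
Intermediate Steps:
c(p) = 12
w(d, j) = j² + 15*d (w(d, j) = 15*d + j² = j² + 15*d)
a = -210 (a = 3 - 213 = -210)
v(h) = 12 - h
v(a) - w(-221, -157) = (12 - 1*(-210)) - ((-157)² + 15*(-221)) = (12 + 210) - (24649 - 3315) = 222 - 1*21334 = 222 - 21334 = -21112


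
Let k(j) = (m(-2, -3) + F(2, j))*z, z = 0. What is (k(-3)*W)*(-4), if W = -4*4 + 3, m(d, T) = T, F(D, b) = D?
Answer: 0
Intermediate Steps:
W = -13 (W = -16 + 3 = -13)
k(j) = 0 (k(j) = (-3 + 2)*0 = -1*0 = 0)
(k(-3)*W)*(-4) = (0*(-13))*(-4) = 0*(-4) = 0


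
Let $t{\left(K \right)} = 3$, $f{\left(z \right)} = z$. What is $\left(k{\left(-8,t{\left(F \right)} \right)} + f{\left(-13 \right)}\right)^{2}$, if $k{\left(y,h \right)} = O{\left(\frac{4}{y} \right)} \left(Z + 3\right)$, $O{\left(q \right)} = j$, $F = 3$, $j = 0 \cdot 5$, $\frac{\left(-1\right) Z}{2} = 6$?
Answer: $169$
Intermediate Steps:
$Z = -12$ ($Z = \left(-2\right) 6 = -12$)
$j = 0$
$O{\left(q \right)} = 0$
$k{\left(y,h \right)} = 0$ ($k{\left(y,h \right)} = 0 \left(-12 + 3\right) = 0 \left(-9\right) = 0$)
$\left(k{\left(-8,t{\left(F \right)} \right)} + f{\left(-13 \right)}\right)^{2} = \left(0 - 13\right)^{2} = \left(-13\right)^{2} = 169$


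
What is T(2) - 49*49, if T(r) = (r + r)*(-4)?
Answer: -2417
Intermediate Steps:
T(r) = -8*r (T(r) = (2*r)*(-4) = -8*r)
T(2) - 49*49 = -8*2 - 49*49 = -16 - 2401 = -2417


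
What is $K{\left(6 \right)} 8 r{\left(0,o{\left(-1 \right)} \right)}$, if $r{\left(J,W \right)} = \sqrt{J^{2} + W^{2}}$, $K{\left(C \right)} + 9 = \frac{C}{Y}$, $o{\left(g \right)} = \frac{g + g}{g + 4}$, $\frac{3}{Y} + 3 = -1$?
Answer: $- \frac{272}{3} \approx -90.667$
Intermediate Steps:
$Y = - \frac{3}{4}$ ($Y = \frac{3}{-3 - 1} = \frac{3}{-4} = 3 \left(- \frac{1}{4}\right) = - \frac{3}{4} \approx -0.75$)
$o{\left(g \right)} = \frac{2 g}{4 + g}$
$K{\left(C \right)} = -9 - \frac{4 C}{3}$ ($K{\left(C \right)} = -9 + \frac{C}{- \frac{3}{4}} = -9 + C \left(- \frac{4}{3}\right) = -9 - \frac{4 C}{3}$)
$K{\left(6 \right)} 8 r{\left(0,o{\left(-1 \right)} \right)} = \left(-9 - 8\right) 8 \sqrt{0^{2} + \left(2 \left(-1\right) \frac{1}{4 - 1}\right)^{2}} = \left(-9 - 8\right) 8 \sqrt{0 + \left(2 \left(-1\right) \frac{1}{3}\right)^{2}} = \left(-17\right) 8 \sqrt{0 + \left(2 \left(-1\right) \frac{1}{3}\right)^{2}} = - 136 \sqrt{0 + \left(- \frac{2}{3}\right)^{2}} = - 136 \sqrt{0 + \frac{4}{9}} = - 136 \sqrt{\frac{4}{9}} = \left(-136\right) \frac{2}{3} = - \frac{272}{3}$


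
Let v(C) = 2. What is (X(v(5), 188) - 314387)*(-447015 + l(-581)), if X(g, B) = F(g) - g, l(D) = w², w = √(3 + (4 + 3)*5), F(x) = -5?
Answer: 140526886938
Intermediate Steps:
w = √38 (w = √(3 + 7*5) = √(3 + 35) = √38 ≈ 6.1644)
l(D) = 38 (l(D) = (√38)² = 38)
X(g, B) = -5 - g
(X(v(5), 188) - 314387)*(-447015 + l(-581)) = ((-5 - 1*2) - 314387)*(-447015 + 38) = ((-5 - 2) - 314387)*(-446977) = (-7 - 314387)*(-446977) = -314394*(-446977) = 140526886938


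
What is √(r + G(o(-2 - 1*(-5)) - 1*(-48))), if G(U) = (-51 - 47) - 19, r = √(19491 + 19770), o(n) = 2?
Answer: √(-117 + √39261) ≈ 9.0080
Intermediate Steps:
r = √39261 ≈ 198.14
G(U) = -117 (G(U) = -98 - 19 = -117)
√(r + G(o(-2 - 1*(-5)) - 1*(-48))) = √(√39261 - 117) = √(-117 + √39261)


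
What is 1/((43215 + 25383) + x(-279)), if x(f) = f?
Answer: 1/68319 ≈ 1.4637e-5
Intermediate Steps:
1/((43215 + 25383) + x(-279)) = 1/((43215 + 25383) - 279) = 1/(68598 - 279) = 1/68319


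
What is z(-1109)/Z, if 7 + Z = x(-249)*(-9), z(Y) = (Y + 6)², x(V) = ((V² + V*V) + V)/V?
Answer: 1216609/4466 ≈ 272.42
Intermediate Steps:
x(V) = (V + 2*V²)/V (x(V) = ((V² + V²) + V)/V = (2*V² + V)/V = (V + 2*V²)/V)
z(Y) = (6 + Y)²
Z = 4466 (Z = -7 + (1 + 2*(-249))*(-9) = -7 + (1 - 498)*(-9) = -7 - 497*(-9) = -7 + 4473 = 4466)
z(-1109)/Z = (6 - 1109)²/4466 = (-1103)²*(1/4466) = 1216609*(1/4466) = 1216609/4466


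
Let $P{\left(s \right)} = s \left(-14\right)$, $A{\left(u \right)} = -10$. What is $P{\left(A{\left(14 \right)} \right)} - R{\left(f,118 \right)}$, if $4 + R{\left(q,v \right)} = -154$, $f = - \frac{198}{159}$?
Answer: $298$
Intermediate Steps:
$f = - \frac{66}{53}$ ($f = \left(-198\right) \frac{1}{159} = - \frac{66}{53} \approx -1.2453$)
$R{\left(q,v \right)} = -158$ ($R{\left(q,v \right)} = -4 - 154 = -158$)
$P{\left(s \right)} = - 14 s$
$P{\left(A{\left(14 \right)} \right)} - R{\left(f,118 \right)} = \left(-14\right) \left(-10\right) - -158 = 140 + 158 = 298$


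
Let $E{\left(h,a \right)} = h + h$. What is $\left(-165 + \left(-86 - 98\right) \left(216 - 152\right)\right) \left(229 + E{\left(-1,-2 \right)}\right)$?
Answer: $-2710607$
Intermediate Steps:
$E{\left(h,a \right)} = 2 h$
$\left(-165 + \left(-86 - 98\right) \left(216 - 152\right)\right) \left(229 + E{\left(-1,-2 \right)}\right) = \left(-165 + \left(-86 - 98\right) \left(216 - 152\right)\right) \left(229 + 2 \left(-1\right)\right) = \left(-165 - 11776\right) \left(229 - 2\right) = \left(-165 - 11776\right) 227 = \left(-11941\right) 227 = -2710607$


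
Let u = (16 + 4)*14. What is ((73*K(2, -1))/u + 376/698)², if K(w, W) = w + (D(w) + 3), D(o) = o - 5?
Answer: 2682929209/2387299600 ≈ 1.1238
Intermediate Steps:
D(o) = -5 + o
u = 280 (u = 20*14 = 280)
K(w, W) = -2 + 2*w (K(w, W) = w + ((-5 + w) + 3) = w + (-2 + w) = -2 + 2*w)
((73*K(2, -1))/u + 376/698)² = ((73*(-2 + 2*2))/280 + 376/698)² = ((73*(-2 + 4))*(1/280) + 376*(1/698))² = ((73*2)*(1/280) + 188/349)² = (146*(1/280) + 188/349)² = (73/140 + 188/349)² = (51797/48860)² = 2682929209/2387299600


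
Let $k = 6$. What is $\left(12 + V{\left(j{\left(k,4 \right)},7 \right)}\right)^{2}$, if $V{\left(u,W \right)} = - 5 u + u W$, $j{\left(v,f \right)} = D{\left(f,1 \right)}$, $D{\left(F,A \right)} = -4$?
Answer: $16$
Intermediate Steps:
$j{\left(v,f \right)} = -4$
$V{\left(u,W \right)} = - 5 u + W u$
$\left(12 + V{\left(j{\left(k,4 \right)},7 \right)}\right)^{2} = \left(12 - 4 \left(-5 + 7\right)\right)^{2} = \left(12 - 8\right)^{2} = 4^{2} = 16$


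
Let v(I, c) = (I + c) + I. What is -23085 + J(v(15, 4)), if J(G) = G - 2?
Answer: -23053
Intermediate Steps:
v(I, c) = c + 2*I
J(G) = -2 + G
-23085 + J(v(15, 4)) = -23085 + (-2 + (4 + 2*15)) = -23085 + (-2 + (4 + 30)) = -23085 + (-2 + 34) = -23085 + 32 = -23053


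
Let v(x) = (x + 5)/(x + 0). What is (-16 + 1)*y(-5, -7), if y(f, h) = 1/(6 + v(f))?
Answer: -5/2 ≈ -2.5000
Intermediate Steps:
v(x) = (5 + x)/x
y(f, h) = 1/(6 + (5 + f)/f)
(-16 + 1)*y(-5, -7) = (-16 + 1)*(-5/(5 + 7*(-5))) = -(-75)/(5 - 35) = -(-75)/(-30) = -(-75)*(-1)/30 = -15*⅙ = -5/2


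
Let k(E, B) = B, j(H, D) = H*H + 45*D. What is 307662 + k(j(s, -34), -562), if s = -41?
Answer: 307100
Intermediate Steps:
j(H, D) = H**2 + 45*D
307662 + k(j(s, -34), -562) = 307662 - 562 = 307100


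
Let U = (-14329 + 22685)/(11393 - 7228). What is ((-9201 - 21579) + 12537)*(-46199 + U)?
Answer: 3510144368397/4165 ≈ 8.4277e+8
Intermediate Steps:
U = 8356/4165 ≈ 2.0062
((-9201 - 21579) + 12537)*(-46199 + U) = ((-9201 - 21579) + 12537)*(-46199 + 8356/4165) = (-30780 + 12537)*(-192410479/4165) = -18243*(-192410479/4165) = 3510144368397/4165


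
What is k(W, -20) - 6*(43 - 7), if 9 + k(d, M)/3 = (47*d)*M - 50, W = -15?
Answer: 41907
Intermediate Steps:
k(d, M) = -177 + 141*M*d (k(d, M) = -27 + 3*((47*d)*M - 50) = -27 + 3*(47*M*d - 50) = -27 + 3*(-50 + 47*M*d) = -27 + (-150 + 141*M*d) = -177 + 141*M*d)
k(W, -20) - 6*(43 - 7) = (-177 + 141*(-20)*(-15)) - 6*(43 - 7) = (-177 + 42300) - 6*36 = 42123 - 216 = 41907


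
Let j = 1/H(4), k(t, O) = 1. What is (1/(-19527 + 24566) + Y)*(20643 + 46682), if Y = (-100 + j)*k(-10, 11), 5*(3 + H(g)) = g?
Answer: -374871255300/55429 ≈ -6.7631e+6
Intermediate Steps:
H(g) = -3 + g/5
j = -5/11 (j = 1/(-3 + (1/5)*4) = 1/(-3 + 4/5) = 1/(-11/5) = -5/11 ≈ -0.45455)
Y = -1105/11 (Y = (-100 - 5/11)*1 = -1105/11*1 = -1105/11 ≈ -100.45)
(1/(-19527 + 24566) + Y)*(20643 + 46682) = (1/(-19527 + 24566) - 1105/11)*(20643 + 46682) = (1/5039 - 1105/11)*67325 = -5568084/55429*67325 = -374871255300/55429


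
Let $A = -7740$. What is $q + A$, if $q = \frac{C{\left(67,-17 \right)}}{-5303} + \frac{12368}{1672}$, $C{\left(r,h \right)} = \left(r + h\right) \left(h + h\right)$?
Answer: $- \frac{8569897242}{1108327} \approx -7732.3$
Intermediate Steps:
$C{\left(r,h \right)} = 2 h \left(h + r\right)$ ($C{\left(r,h \right)} = \left(h + r\right) 2 h = 2 h \left(h + r\right)$)
$q = \frac{8553738}{1108327}$ ($q = \frac{2 \left(-17\right) \left(-17 + 67\right)}{-5303} + \frac{12368}{1672} = 2 \left(-17\right) 50 \left(- \frac{1}{5303}\right) + 12368 \cdot \frac{1}{1672} = \left(-1700\right) \left(- \frac{1}{5303}\right) + \frac{1546}{209} = \frac{1700}{5303} + \frac{1546}{209} = \frac{8553738}{1108327} \approx 7.7177$)
$q + A = \frac{8553738}{1108327} - 7740 = - \frac{8569897242}{1108327}$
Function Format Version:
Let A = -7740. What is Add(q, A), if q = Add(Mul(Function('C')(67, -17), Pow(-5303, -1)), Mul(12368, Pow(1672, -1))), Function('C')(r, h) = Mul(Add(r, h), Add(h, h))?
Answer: Rational(-8569897242, 1108327) ≈ -7732.3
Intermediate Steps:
Function('C')(r, h) = Mul(2, h, Add(h, r)) (Function('C')(r, h) = Mul(Add(h, r), Mul(2, h)) = Mul(2, h, Add(h, r)))
q = Rational(8553738, 1108327) (q = Add(Mul(Mul(2, -17, Add(-17, 67)), Pow(-5303, -1)), Mul(12368, Pow(1672, -1))) = Add(Mul(Mul(2, -17, 50), Rational(-1, 5303)), Mul(12368, Rational(1, 1672))) = Add(Mul(-1700, Rational(-1, 5303)), Rational(1546, 209)) = Add(Rational(1700, 5303), Rational(1546, 209)) = Rational(8553738, 1108327) ≈ 7.7177)
Add(q, A) = Add(Rational(8553738, 1108327), -7740) = Rational(-8569897242, 1108327)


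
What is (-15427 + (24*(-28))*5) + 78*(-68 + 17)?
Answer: -22765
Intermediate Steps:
(-15427 + (24*(-28))*5) + 78*(-68 + 17) = (-15427 - 672*5) + 78*(-51) = (-15427 - 3360) - 3978 = -18787 - 3978 = -22765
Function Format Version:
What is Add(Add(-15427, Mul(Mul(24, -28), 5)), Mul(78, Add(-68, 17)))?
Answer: -22765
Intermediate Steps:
Add(Add(-15427, Mul(Mul(24, -28), 5)), Mul(78, Add(-68, 17))) = Add(Add(-15427, Mul(-672, 5)), Mul(78, -51)) = Add(Add(-15427, -3360), -3978) = Add(-18787, -3978) = -22765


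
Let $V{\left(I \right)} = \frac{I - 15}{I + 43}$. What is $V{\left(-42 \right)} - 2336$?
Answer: $-2393$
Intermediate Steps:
$V{\left(I \right)} = \frac{-15 + I}{43 + I}$
$V{\left(-42 \right)} - 2336 = \frac{-15 - 42}{43 - 42} - 2336 = 1^{-1} \left(-57\right) - 2336 = 1 \left(-57\right) - 2336 = -57 - 2336 = -2393$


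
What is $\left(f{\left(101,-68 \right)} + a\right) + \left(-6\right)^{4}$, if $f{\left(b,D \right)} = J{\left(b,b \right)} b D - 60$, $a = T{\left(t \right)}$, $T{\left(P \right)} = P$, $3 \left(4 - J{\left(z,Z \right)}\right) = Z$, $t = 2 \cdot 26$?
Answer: $\frac{615116}{3} \approx 2.0504 \cdot 10^{5}$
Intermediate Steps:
$t = 52$
$J{\left(z,Z \right)} = 4 - \frac{Z}{3}$
$a = 52$
$f{\left(b,D \right)} = -60 + D b \left(4 - \frac{b}{3}\right)$ ($f{\left(b,D \right)} = \left(4 - \frac{b}{3}\right) b D - 60 = b \left(4 - \frac{b}{3}\right) D - 60 = D b \left(4 - \frac{b}{3}\right) - 60 = -60 + D b \left(4 - \frac{b}{3}\right)$)
$\left(f{\left(101,-68 \right)} + a\right) + \left(-6\right)^{4} = \left(\left(-60 - \left(- \frac{68}{3}\right) 101 \left(-12 + 101\right)\right) + 52\right) + \left(-6\right)^{4} = \left(\left(-60 - \left(- \frac{68}{3}\right) 101 \cdot 89\right) + 52\right) + 1296 = \left(\left(-60 + \frac{611252}{3}\right) + 52\right) + 1296 = \left(\frac{611072}{3} + 52\right) + 1296 = \frac{611228}{3} + 1296 = \frac{615116}{3}$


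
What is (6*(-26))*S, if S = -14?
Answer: 2184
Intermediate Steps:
(6*(-26))*S = (6*(-26))*(-14) = -156*(-14) = 2184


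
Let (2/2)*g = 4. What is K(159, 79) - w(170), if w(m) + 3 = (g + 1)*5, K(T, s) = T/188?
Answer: -3977/188 ≈ -21.154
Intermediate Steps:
g = 4
K(T, s) = T/188 (K(T, s) = T*(1/188) = T/188)
w(m) = 22 (w(m) = -3 + (4 + 1)*5 = -3 + 5*5 = -3 + 25 = 22)
K(159, 79) - w(170) = (1/188)*159 - 1*22 = 159/188 - 22 = -3977/188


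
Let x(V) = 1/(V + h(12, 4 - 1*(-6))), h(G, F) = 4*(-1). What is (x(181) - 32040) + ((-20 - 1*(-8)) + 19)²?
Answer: -5662406/177 ≈ -31991.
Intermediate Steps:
h(G, F) = -4
x(V) = 1/(-4 + V) (x(V) = 1/(V - 4) = 1/(-4 + V))
(x(181) - 32040) + ((-20 - 1*(-8)) + 19)² = (1/(-4 + 181) - 32040) + ((-20 - 1*(-8)) + 19)² = (1/177 - 32040) + ((-20 + 8) + 19)² = (1/177 - 32040) + (-12 + 19)² = -5671079/177 + 7² = -5671079/177 + 49 = -5662406/177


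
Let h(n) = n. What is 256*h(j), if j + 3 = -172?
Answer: -44800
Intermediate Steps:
j = -175 (j = -3 - 172 = -175)
256*h(j) = 256*(-175) = -44800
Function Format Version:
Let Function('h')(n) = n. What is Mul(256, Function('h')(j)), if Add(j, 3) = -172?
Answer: -44800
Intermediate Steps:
j = -175 (j = Add(-3, -172) = -175)
Mul(256, Function('h')(j)) = Mul(256, -175) = -44800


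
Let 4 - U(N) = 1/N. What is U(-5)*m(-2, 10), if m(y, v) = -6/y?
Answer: 63/5 ≈ 12.600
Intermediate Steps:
U(N) = 4 - 1/N
U(-5)*m(-2, 10) = (4 - 1/(-5))*(-6/(-2)) = (4 - 1*(-⅕))*(-6*(-½)) = (4 + ⅕)*3 = (21/5)*3 = 63/5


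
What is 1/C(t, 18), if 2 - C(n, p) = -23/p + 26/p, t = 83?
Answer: 6/11 ≈ 0.54545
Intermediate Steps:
C(n, p) = 2 - 3/p (C(n, p) = 2 - (-23/p + 26/p) = 2 - 3/p)
1/C(t, 18) = 1/(2 - 3/18) = 1/(2 - 3*1/18) = 1/(2 - ⅙) = 1/(11/6) = 6/11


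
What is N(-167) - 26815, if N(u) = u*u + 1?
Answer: 1075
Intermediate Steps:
N(u) = 1 + u**2 (N(u) = u**2 + 1 = 1 + u**2)
N(-167) - 26815 = (1 + (-167)**2) - 26815 = (1 + 27889) - 26815 = 27890 - 26815 = 1075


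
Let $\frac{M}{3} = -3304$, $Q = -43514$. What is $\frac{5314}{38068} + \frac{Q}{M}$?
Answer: $\frac{213645415}{47166252} \approx 4.5296$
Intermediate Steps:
$M = -9912$ ($M = 3 \left(-3304\right) = -9912$)
$\frac{5314}{38068} + \frac{Q}{M} = \frac{5314}{38068} - \frac{43514}{-9912} = 5314 \cdot \frac{1}{38068} - - \frac{21757}{4956} = \frac{2657}{19034} + \frac{21757}{4956} = \frac{213645415}{47166252}$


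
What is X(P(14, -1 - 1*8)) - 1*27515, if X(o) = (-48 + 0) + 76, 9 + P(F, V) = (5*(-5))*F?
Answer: -27487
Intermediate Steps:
P(F, V) = -9 - 25*F (P(F, V) = -9 + (5*(-5))*F = -9 - 25*F)
X(o) = 28 (X(o) = -48 + 76 = 28)
X(P(14, -1 - 1*8)) - 1*27515 = 28 - 1*27515 = 28 - 27515 = -27487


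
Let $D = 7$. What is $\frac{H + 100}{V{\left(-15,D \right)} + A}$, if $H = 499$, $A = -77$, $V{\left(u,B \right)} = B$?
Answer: $- \frac{599}{70} \approx -8.5571$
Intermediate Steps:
$\frac{H + 100}{V{\left(-15,D \right)} + A} = \frac{499 + 100}{7 - 77} = \frac{599}{-70} = 599 \left(- \frac{1}{70}\right) = - \frac{599}{70}$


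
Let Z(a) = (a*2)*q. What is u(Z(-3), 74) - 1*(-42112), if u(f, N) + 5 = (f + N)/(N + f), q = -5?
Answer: 42108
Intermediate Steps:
Z(a) = -10*a (Z(a) = (a*2)*(-5) = (2*a)*(-5) = -10*a)
u(f, N) = -4 (u(f, N) = -5 + (f + N)/(N + f) = -5 + (N + f)/(N + f) = -5 + 1 = -4)
u(Z(-3), 74) - 1*(-42112) = -4 - 1*(-42112) = -4 + 42112 = 42108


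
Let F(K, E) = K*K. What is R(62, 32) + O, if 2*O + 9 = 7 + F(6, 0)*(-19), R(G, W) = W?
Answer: -311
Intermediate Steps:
F(K, E) = K²
O = -343 (O = -9/2 + (7 + 6²*(-19))/2 = -9/2 + (7 + 36*(-19))/2 = -9/2 + (7 - 684)/2 = -9/2 + (½)*(-677) = -9/2 - 677/2 = -343)
R(62, 32) + O = 32 - 343 = -311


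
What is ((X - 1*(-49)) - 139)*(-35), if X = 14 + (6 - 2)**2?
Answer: 2100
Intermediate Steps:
X = 30 (X = 14 + 4**2 = 14 + 16 = 30)
((X - 1*(-49)) - 139)*(-35) = ((30 - 1*(-49)) - 139)*(-35) = ((30 + 49) - 139)*(-35) = (79 - 139)*(-35) = -60*(-35) = 2100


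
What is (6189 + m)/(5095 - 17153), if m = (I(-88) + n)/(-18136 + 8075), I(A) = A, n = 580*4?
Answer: -62265297/121315538 ≈ -0.51325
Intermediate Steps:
n = 2320
m = -2232/10061 (m = (-88 + 2320)/(-18136 + 8075) = 2232/(-10061) = 2232*(-1/10061) = -2232/10061 ≈ -0.22185)
(6189 + m)/(5095 - 17153) = (6189 - 2232/10061)/(5095 - 17153) = (62265297/10061)/(-12058) = (62265297/10061)*(-1/12058) = -62265297/121315538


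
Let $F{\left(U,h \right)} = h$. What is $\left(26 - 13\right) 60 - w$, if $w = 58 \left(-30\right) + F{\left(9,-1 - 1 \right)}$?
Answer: $2522$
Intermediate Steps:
$w = -1742$ ($w = 58 \left(-30\right) - 2 = -1740 - 2 = -1742$)
$\left(26 - 13\right) 60 - w = \left(26 - 13\right) 60 - -1742 = 13 \cdot 60 + 1742 = 780 + 1742 = 2522$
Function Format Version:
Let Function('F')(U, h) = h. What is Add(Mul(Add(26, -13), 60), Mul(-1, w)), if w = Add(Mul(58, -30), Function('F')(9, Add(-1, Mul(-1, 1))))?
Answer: 2522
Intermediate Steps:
w = -1742 (w = Add(Mul(58, -30), Add(-1, Mul(-1, 1))) = Add(-1740, Add(-1, -1)) = Add(-1740, -2) = -1742)
Add(Mul(Add(26, -13), 60), Mul(-1, w)) = Add(Mul(Add(26, -13), 60), Mul(-1, -1742)) = Add(Mul(13, 60), 1742) = Add(780, 1742) = 2522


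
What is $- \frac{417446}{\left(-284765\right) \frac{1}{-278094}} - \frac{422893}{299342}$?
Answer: $- \frac{34750502090351153}{85242124630} \approx -4.0767 \cdot 10^{5}$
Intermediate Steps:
$- \frac{417446}{\left(-284765\right) \frac{1}{-278094}} - \frac{422893}{299342} = - \frac{417446}{\left(-284765\right) \left(- \frac{1}{278094}\right)} - \frac{422893}{299342} = - \frac{417446}{\frac{284765}{278094}} - \frac{422893}{299342} = \left(-417446\right) \frac{278094}{284765} - \frac{422893}{299342} = - \frac{116089227924}{284765} - \frac{422893}{299342} = - \frac{34750502090351153}{85242124630}$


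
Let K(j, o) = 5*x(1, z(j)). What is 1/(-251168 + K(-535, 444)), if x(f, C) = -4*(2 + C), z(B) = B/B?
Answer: -1/251228 ≈ -3.9805e-6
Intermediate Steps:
z(B) = 1
x(f, C) = -8 - 4*C
K(j, o) = -60 (K(j, o) = 5*(-8 - 4*1) = 5*(-8 - 4) = 5*(-12) = -60)
1/(-251168 + K(-535, 444)) = 1/(-251168 - 60) = 1/(-251228) = -1/251228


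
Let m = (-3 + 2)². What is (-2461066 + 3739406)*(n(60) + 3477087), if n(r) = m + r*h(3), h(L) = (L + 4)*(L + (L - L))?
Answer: 4446511382320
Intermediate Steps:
m = 1 (m = (-1)² = 1)
h(L) = L*(4 + L) (h(L) = (4 + L)*(L + 0) = (4 + L)*L = L*(4 + L))
n(r) = 1 + 21*r (n(r) = 1 + r*(3*(4 + 3)) = 1 + r*(3*7) = 1 + r*21 = 1 + 21*r)
(-2461066 + 3739406)*(n(60) + 3477087) = (-2461066 + 3739406)*((1 + 21*60) + 3477087) = 1278340*((1 + 1260) + 3477087) = 1278340*(1261 + 3477087) = 1278340*3478348 = 4446511382320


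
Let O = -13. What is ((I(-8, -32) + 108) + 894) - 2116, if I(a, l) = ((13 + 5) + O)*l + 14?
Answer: -1260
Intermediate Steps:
I(a, l) = 14 + 5*l (I(a, l) = ((13 + 5) - 13)*l + 14 = (18 - 13)*l + 14 = 5*l + 14 = 14 + 5*l)
((I(-8, -32) + 108) + 894) - 2116 = (((14 + 5*(-32)) + 108) + 894) - 2116 = (((14 - 160) + 108) + 894) - 2116 = ((-146 + 108) + 894) - 2116 = (-38 + 894) - 2116 = 856 - 2116 = -1260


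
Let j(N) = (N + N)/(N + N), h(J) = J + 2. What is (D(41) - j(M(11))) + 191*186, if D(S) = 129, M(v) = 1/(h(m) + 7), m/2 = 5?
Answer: 35654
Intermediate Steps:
m = 10 (m = 2*5 = 10)
h(J) = 2 + J
M(v) = 1/19 (M(v) = 1/((2 + 10) + 7) = 1/(12 + 7) = 1/19)
j(N) = 1 (j(N) = (2*N)/((2*N)) = (2*N)*(1/(2*N)) = 1)
(D(41) - j(M(11))) + 191*186 = (129 - 1*1) + 191*186 = (129 - 1) + 35526 = 128 + 35526 = 35654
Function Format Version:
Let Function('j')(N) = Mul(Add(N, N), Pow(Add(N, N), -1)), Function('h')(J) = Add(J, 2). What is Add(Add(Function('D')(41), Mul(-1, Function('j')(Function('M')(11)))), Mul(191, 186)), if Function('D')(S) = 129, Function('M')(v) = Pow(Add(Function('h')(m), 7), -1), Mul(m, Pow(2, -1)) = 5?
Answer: 35654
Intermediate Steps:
m = 10 (m = Mul(2, 5) = 10)
Function('h')(J) = Add(2, J)
Function('M')(v) = Rational(1, 19) (Function('M')(v) = Pow(Add(Add(2, 10), 7), -1) = Pow(Add(12, 7), -1) = Pow(19, -1) = Rational(1, 19))
Function('j')(N) = 1 (Function('j')(N) = Mul(Mul(2, N), Pow(Mul(2, N), -1)) = Mul(Mul(2, N), Mul(Rational(1, 2), Pow(N, -1))) = 1)
Add(Add(Function('D')(41), Mul(-1, Function('j')(Function('M')(11)))), Mul(191, 186)) = Add(Add(129, Mul(-1, 1)), Mul(191, 186)) = Add(Add(129, -1), 35526) = Add(128, 35526) = 35654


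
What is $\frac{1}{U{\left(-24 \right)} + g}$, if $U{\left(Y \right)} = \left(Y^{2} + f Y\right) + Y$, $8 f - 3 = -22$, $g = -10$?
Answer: $\frac{1}{599} \approx 0.0016694$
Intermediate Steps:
$f = - \frac{19}{8}$ ($f = \frac{3}{8} + \frac{1}{8} \left(-22\right) = \frac{3}{8} - \frac{11}{4} = - \frac{19}{8} \approx -2.375$)
$U{\left(Y \right)} = Y^{2} - \frac{11 Y}{8}$ ($U{\left(Y \right)} = \left(Y^{2} - \frac{19 Y}{8}\right) + Y = Y^{2} - \frac{11 Y}{8}$)
$\frac{1}{U{\left(-24 \right)} + g} = \frac{1}{\frac{1}{8} \left(-24\right) \left(-11 + 8 \left(-24\right)\right) - 10} = \frac{1}{\frac{1}{8} \left(-24\right) \left(-11 - 192\right) - 10} = \frac{1}{\frac{1}{8} \left(-24\right) \left(-203\right) - 10} = \frac{1}{609 - 10} = \frac{1}{599}$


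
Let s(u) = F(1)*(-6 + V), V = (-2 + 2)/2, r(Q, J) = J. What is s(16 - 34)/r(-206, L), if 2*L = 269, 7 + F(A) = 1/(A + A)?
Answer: 78/269 ≈ 0.28996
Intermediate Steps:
F(A) = -7 + 1/(2*A) (F(A) = -7 + 1/(A + A) = -7 + 1/(2*A))
L = 269/2 (L = (½)*269 = 269/2 ≈ 134.50)
V = 0 (V = 0*(½) = 0)
s(u) = 39 (s(u) = (-7 + (½)/1)*(-6 + 0) = (-7 + (½)*1)*(-6) = (-7 + ½)*(-6) = -13/2*(-6) = 39)
s(16 - 34)/r(-206, L) = 39/(269/2) = 39*(2/269) = 78/269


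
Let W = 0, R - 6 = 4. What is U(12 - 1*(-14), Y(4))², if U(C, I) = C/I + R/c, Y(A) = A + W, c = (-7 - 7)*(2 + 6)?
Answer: 128881/3136 ≈ 41.097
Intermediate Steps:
R = 10 (R = 6 + 4 = 10)
c = -112 (c = -14*8 = -112)
Y(A) = A (Y(A) = A + 0 = A)
U(C, I) = -5/56 + C/I (U(C, I) = C/I + 10/(-112) = C/I + 10*(-1/112) = C/I - 5/56 = -5/56 + C/I)
U(12 - 1*(-14), Y(4))² = (-5/56 + (12 - 1*(-14))/4)² = (-5/56 + (12 + 14)*(¼))² = (-5/56 + 26*(¼))² = (-5/56 + 13/2)² = (359/56)² = 128881/3136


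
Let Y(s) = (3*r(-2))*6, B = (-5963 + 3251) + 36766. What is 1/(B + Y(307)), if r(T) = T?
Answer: 1/34018 ≈ 2.9396e-5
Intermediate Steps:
B = 34054 (B = -2712 + 36766 = 34054)
Y(s) = -36 (Y(s) = (3*(-2))*6 = -6*6 = -36)
1/(B + Y(307)) = 1/(34054 - 36) = 1/34018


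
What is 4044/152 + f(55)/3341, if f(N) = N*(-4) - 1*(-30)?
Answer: 3370531/126958 ≈ 26.548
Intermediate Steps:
f(N) = 30 - 4*N (f(N) = -4*N + 30 = 30 - 4*N)
4044/152 + f(55)/3341 = 4044/152 + (30 - 4*55)/3341 = 4044*(1/152) + (30 - 220)*(1/3341) = 1011/38 - 190*1/3341 = 1011/38 - 190/3341 = 3370531/126958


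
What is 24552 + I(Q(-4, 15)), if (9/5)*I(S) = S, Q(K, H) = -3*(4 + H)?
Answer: 73561/3 ≈ 24520.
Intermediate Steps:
Q(K, H) = -12 - 3*H
I(S) = 5*S/9
24552 + I(Q(-4, 15)) = 24552 + 5*(-12 - 3*15)/9 = 24552 + 5*(-12 - 45)/9 = 24552 + (5/9)*(-57) = 24552 - 95/3 = 73561/3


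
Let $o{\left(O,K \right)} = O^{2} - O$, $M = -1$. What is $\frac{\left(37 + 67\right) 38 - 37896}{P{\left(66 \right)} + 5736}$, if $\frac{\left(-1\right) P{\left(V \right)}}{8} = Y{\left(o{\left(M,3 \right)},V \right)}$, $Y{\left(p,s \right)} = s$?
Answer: $- \frac{4243}{651} \approx -6.5177$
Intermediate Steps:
$P{\left(V \right)} = - 8 V$
$\frac{\left(37 + 67\right) 38 - 37896}{P{\left(66 \right)} + 5736} = \frac{\left(37 + 67\right) 38 - 37896}{\left(-8\right) 66 + 5736} = \frac{104 \cdot 38 - 37896}{-528 + 5736} = \frac{3952 - 37896}{5208} = \left(-33944\right) \frac{1}{5208} = - \frac{4243}{651}$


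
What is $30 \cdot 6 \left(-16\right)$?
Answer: $-2880$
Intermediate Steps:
$30 \cdot 6 \left(-16\right) = 180 \left(-16\right) = -2880$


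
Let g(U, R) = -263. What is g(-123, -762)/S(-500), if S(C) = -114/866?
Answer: 113879/57 ≈ 1997.9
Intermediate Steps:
S(C) = -57/433 (S(C) = -114*1/866 = -57/433)
g(-123, -762)/S(-500) = -263/(-57/433) = -263*(-433/57) = 113879/57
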